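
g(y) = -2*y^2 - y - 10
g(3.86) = -43.66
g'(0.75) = -4.00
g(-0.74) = -10.36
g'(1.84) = -8.36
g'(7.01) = -29.04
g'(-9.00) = 35.00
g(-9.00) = -163.00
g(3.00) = -31.00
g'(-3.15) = 11.60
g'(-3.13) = 11.52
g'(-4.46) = 16.84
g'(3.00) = -13.00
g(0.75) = -11.88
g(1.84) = -18.61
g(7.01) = -115.29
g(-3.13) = -26.46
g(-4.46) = -45.32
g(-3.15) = -26.70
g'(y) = -4*y - 1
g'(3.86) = -16.44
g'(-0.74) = 1.96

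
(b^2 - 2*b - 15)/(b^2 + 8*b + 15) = (b - 5)/(b + 5)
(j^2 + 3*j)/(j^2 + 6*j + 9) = j/(j + 3)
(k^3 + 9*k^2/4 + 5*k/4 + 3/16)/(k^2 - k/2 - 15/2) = (16*k^3 + 36*k^2 + 20*k + 3)/(8*(2*k^2 - k - 15))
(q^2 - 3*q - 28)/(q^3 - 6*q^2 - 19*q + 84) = 1/(q - 3)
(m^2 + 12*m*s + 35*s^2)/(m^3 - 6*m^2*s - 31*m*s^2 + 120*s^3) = (m + 7*s)/(m^2 - 11*m*s + 24*s^2)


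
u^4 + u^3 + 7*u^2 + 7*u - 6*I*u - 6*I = (u + 1)*(u - 2*I)*(u - I)*(u + 3*I)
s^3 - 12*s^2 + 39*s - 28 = (s - 7)*(s - 4)*(s - 1)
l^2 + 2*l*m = l*(l + 2*m)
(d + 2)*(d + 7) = d^2 + 9*d + 14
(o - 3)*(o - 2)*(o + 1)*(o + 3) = o^4 - o^3 - 11*o^2 + 9*o + 18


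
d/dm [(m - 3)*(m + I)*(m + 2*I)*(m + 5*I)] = 4*m^3 + m^2*(-9 + 24*I) + m*(-34 - 48*I) + 51 - 10*I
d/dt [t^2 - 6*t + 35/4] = 2*t - 6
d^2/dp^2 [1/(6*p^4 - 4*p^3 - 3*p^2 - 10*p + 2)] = 2*(3*(-12*p^2 + 4*p + 1)*(-6*p^4 + 4*p^3 + 3*p^2 + 10*p - 2) - 4*(-12*p^3 + 6*p^2 + 3*p + 5)^2)/(-6*p^4 + 4*p^3 + 3*p^2 + 10*p - 2)^3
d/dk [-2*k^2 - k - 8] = -4*k - 1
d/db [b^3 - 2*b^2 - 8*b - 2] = 3*b^2 - 4*b - 8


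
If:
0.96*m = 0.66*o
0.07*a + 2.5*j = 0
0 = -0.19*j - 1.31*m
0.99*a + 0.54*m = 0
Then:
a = 0.00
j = 0.00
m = 0.00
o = 0.00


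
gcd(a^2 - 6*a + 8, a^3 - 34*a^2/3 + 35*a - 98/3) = a - 2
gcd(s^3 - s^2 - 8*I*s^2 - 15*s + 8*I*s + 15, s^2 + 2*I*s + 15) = s - 3*I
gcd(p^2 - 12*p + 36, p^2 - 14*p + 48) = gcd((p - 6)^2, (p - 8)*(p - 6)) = p - 6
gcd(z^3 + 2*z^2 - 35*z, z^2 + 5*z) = z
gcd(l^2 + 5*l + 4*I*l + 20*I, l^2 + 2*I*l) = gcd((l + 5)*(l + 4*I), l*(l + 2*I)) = 1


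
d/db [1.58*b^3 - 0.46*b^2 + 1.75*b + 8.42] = 4.74*b^2 - 0.92*b + 1.75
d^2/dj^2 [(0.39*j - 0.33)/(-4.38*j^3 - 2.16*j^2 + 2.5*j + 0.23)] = (-44.891496*j^5 + 53.831952*j^4 + 37.772856*j^3 - 17.157744*j^2 - 9.85986*j + 4.901388)/(84.027672*j^9 + 124.314912*j^8 - 82.577016*j^7 - 145.07154*j^6 + 34.077096*j^5 + 52.391736*j^4 - 7.477894*j^3 - 3.969708*j^2 - 0.39675*j - 0.012167)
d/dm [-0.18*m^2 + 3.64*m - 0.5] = 3.64 - 0.36*m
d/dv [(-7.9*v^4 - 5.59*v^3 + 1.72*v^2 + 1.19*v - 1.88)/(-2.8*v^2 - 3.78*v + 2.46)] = (44.24*v^5 + 105.238*v^4 - 35.4756*v^3 - 44.4238*v^2 - 2.0656*v - 4.179)/(7.84*v^4 + 21.168*v^3 + 0.5124*v^2 - 18.5976*v + 6.0516)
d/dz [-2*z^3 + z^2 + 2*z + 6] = -6*z^2 + 2*z + 2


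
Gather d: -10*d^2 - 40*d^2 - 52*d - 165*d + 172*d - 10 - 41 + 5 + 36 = -50*d^2 - 45*d - 10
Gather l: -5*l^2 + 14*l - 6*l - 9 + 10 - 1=-5*l^2 + 8*l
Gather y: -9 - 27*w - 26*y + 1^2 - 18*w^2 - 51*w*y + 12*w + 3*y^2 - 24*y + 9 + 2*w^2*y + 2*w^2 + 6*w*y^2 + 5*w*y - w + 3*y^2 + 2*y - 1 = -16*w^2 - 16*w + y^2*(6*w + 6) + y*(2*w^2 - 46*w - 48)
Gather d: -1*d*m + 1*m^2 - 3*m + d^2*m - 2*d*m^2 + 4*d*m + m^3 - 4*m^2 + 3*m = d^2*m + d*(-2*m^2 + 3*m) + m^3 - 3*m^2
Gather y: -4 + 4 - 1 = -1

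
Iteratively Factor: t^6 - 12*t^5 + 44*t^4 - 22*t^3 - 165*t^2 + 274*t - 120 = (t + 2)*(t^5 - 14*t^4 + 72*t^3 - 166*t^2 + 167*t - 60) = (t - 1)*(t + 2)*(t^4 - 13*t^3 + 59*t^2 - 107*t + 60) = (t - 1)^2*(t + 2)*(t^3 - 12*t^2 + 47*t - 60) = (t - 3)*(t - 1)^2*(t + 2)*(t^2 - 9*t + 20) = (t - 4)*(t - 3)*(t - 1)^2*(t + 2)*(t - 5)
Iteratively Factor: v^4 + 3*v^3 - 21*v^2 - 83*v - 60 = (v + 3)*(v^3 - 21*v - 20) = (v + 1)*(v + 3)*(v^2 - v - 20) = (v - 5)*(v + 1)*(v + 3)*(v + 4)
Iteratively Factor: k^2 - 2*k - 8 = (k + 2)*(k - 4)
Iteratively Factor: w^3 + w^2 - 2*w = (w)*(w^2 + w - 2) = w*(w - 1)*(w + 2)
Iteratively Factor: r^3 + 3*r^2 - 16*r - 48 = (r + 3)*(r^2 - 16) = (r + 3)*(r + 4)*(r - 4)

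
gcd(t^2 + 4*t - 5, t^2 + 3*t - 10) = t + 5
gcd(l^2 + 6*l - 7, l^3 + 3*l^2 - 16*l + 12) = l - 1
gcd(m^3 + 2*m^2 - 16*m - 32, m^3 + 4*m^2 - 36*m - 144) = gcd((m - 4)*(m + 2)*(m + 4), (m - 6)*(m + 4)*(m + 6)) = m + 4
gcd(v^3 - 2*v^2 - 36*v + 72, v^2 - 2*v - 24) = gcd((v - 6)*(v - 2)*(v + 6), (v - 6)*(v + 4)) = v - 6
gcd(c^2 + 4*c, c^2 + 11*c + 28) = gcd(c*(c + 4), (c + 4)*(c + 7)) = c + 4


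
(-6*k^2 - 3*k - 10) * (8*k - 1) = -48*k^3 - 18*k^2 - 77*k + 10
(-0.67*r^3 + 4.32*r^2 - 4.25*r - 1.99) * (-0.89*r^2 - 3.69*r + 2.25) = 0.5963*r^5 - 1.3725*r^4 - 13.6658*r^3 + 27.1736*r^2 - 2.2194*r - 4.4775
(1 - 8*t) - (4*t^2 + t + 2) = -4*t^2 - 9*t - 1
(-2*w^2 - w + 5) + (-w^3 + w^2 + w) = -w^3 - w^2 + 5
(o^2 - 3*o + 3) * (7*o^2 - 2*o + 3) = 7*o^4 - 23*o^3 + 30*o^2 - 15*o + 9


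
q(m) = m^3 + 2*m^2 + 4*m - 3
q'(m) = 3*m^2 + 4*m + 4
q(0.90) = 2.95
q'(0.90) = 10.03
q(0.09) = -2.62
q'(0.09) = 4.38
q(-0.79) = -5.40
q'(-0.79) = 2.71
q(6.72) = 417.66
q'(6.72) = 166.36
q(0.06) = -2.75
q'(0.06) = 4.25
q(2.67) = 40.97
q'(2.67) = 36.07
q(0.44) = -0.77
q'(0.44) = 6.34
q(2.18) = 25.59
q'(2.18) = 26.98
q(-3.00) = -24.00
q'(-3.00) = 19.00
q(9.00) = 924.00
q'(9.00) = 283.00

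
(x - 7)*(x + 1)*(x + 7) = x^3 + x^2 - 49*x - 49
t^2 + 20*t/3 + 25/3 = (t + 5/3)*(t + 5)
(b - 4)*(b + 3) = b^2 - b - 12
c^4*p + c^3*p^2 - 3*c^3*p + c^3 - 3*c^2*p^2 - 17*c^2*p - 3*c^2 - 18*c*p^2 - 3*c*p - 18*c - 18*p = (c - 6)*(c + 3)*(c + p)*(c*p + 1)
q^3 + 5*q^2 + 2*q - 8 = (q - 1)*(q + 2)*(q + 4)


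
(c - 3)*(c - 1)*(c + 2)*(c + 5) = c^4 + 3*c^3 - 15*c^2 - 19*c + 30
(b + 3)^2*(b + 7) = b^3 + 13*b^2 + 51*b + 63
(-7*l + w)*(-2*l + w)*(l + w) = 14*l^3 + 5*l^2*w - 8*l*w^2 + w^3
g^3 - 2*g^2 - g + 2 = (g - 2)*(g - 1)*(g + 1)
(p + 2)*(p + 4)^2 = p^3 + 10*p^2 + 32*p + 32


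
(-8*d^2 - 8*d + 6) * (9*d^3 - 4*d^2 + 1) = -72*d^5 - 40*d^4 + 86*d^3 - 32*d^2 - 8*d + 6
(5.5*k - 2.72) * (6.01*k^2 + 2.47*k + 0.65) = 33.055*k^3 - 2.7622*k^2 - 3.1434*k - 1.768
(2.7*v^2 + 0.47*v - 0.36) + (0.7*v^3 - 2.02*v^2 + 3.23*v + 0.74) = 0.7*v^3 + 0.68*v^2 + 3.7*v + 0.38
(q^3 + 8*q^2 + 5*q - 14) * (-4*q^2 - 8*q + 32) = -4*q^5 - 40*q^4 - 52*q^3 + 272*q^2 + 272*q - 448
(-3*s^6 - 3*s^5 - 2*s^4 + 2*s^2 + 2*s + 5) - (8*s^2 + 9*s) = -3*s^6 - 3*s^5 - 2*s^4 - 6*s^2 - 7*s + 5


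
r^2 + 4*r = r*(r + 4)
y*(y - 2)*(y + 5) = y^3 + 3*y^2 - 10*y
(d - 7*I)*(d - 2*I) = d^2 - 9*I*d - 14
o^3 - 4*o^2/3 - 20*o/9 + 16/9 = (o - 2)*(o - 2/3)*(o + 4/3)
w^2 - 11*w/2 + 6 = (w - 4)*(w - 3/2)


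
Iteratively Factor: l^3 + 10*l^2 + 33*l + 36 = (l + 3)*(l^2 + 7*l + 12) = (l + 3)*(l + 4)*(l + 3)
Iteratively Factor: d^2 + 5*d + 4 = (d + 4)*(d + 1)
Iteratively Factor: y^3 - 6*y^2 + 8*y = (y - 4)*(y^2 - 2*y) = (y - 4)*(y - 2)*(y)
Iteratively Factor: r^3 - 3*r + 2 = (r - 1)*(r^2 + r - 2) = (r - 1)*(r + 2)*(r - 1)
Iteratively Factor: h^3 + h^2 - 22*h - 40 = (h + 4)*(h^2 - 3*h - 10) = (h + 2)*(h + 4)*(h - 5)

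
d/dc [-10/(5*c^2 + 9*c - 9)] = 10*(10*c + 9)/(5*c^2 + 9*c - 9)^2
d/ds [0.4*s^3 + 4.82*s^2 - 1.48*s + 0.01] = 1.2*s^2 + 9.64*s - 1.48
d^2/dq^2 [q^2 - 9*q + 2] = 2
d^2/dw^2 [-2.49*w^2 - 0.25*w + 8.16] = -4.98000000000000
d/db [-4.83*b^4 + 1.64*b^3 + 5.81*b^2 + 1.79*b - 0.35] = -19.32*b^3 + 4.92*b^2 + 11.62*b + 1.79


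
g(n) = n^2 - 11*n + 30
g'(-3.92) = -18.84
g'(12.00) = 13.00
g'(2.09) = -6.82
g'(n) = 2*n - 11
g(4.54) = 0.67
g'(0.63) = -9.74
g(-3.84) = 86.99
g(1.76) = 13.74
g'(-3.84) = -18.68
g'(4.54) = -1.92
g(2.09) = 11.38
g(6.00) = 0.00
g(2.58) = 8.28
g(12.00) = 42.00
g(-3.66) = 83.66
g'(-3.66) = -18.32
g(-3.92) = 88.49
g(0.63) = 23.47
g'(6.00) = 1.00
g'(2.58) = -5.84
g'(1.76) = -7.48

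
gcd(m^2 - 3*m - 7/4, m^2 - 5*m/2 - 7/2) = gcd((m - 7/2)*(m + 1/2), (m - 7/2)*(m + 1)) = m - 7/2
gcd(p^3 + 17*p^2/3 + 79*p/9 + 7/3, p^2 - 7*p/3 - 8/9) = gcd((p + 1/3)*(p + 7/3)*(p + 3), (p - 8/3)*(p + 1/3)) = p + 1/3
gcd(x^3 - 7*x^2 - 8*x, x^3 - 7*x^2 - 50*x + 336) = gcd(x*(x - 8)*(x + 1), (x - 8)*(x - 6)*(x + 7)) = x - 8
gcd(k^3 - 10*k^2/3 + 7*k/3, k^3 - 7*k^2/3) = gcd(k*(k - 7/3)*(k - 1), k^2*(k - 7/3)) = k^2 - 7*k/3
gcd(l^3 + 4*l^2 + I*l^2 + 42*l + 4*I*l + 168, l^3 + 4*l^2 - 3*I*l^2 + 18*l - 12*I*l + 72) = l^2 + l*(4 - 6*I) - 24*I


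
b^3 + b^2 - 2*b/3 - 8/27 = (b - 2/3)*(b + 1/3)*(b + 4/3)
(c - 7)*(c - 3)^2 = c^3 - 13*c^2 + 51*c - 63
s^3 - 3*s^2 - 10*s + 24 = (s - 4)*(s - 2)*(s + 3)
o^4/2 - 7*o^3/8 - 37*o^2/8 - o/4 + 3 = (o/2 + 1)*(o - 4)*(o - 3/4)*(o + 1)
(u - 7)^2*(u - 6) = u^3 - 20*u^2 + 133*u - 294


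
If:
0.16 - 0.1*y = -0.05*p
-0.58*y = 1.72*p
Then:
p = -0.46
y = 1.37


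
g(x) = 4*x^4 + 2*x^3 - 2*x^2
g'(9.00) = 12114.00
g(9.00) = 27540.00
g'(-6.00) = -3216.00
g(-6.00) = 4680.00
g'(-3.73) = -731.92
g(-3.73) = 642.66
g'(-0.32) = 1.37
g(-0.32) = -0.23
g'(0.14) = -0.40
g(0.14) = -0.03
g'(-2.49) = -199.85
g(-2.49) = 110.49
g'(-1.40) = -26.54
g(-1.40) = 5.96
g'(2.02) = 148.28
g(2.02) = 74.92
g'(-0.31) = 1.34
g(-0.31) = -0.21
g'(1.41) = 51.14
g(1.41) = 17.44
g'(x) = 16*x^3 + 6*x^2 - 4*x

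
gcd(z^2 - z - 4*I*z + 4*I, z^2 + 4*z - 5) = z - 1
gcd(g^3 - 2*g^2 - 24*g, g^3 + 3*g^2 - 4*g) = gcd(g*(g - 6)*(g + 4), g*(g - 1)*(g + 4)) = g^2 + 4*g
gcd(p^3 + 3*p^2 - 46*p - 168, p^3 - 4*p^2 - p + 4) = 1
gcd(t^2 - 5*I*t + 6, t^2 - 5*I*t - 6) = 1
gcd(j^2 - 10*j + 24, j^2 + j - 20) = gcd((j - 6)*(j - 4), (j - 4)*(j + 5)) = j - 4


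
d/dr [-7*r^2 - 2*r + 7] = -14*r - 2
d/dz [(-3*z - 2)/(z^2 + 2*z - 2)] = (3*z^2 + 4*z + 10)/(z^4 + 4*z^3 - 8*z + 4)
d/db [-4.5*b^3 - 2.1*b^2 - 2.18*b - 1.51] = -13.5*b^2 - 4.2*b - 2.18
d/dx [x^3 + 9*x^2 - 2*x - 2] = 3*x^2 + 18*x - 2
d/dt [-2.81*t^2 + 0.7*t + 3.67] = 0.7 - 5.62*t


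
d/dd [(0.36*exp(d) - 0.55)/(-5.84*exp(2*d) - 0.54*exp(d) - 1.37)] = (2.1024*exp(2*d) - 6.424*exp(d) - 0.7902)*exp(d)/(34.1056*exp(4*d) + 6.3072*exp(3*d) + 16.2932*exp(2*d) + 1.4796*exp(d) + 1.8769)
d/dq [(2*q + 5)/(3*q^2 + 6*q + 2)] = 2*(3*q^2 + 6*q - 3*(q + 1)*(2*q + 5) + 2)/(3*q^2 + 6*q + 2)^2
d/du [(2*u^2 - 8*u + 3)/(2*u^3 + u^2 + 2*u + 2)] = 2*(-2*u^4 + 16*u^3 - 3*u^2 + u - 11)/(4*u^6 + 4*u^5 + 9*u^4 + 12*u^3 + 8*u^2 + 8*u + 4)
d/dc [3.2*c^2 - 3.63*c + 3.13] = 6.4*c - 3.63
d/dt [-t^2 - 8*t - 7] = -2*t - 8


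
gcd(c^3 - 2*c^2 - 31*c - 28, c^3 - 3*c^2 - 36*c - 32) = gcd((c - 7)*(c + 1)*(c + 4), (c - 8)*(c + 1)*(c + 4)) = c^2 + 5*c + 4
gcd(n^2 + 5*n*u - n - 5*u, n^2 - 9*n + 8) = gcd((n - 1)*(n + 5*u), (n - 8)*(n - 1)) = n - 1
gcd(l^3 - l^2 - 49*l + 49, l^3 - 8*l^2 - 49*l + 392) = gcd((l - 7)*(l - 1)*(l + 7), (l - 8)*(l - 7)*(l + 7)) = l^2 - 49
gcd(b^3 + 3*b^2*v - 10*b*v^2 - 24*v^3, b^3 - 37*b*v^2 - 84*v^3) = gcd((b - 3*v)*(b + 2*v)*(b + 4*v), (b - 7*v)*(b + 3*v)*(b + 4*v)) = b + 4*v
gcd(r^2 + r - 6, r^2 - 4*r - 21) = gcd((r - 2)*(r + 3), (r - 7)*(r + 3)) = r + 3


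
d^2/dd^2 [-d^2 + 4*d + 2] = -2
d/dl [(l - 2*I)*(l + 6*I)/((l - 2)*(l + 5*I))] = (l^2*(-2 + I) + l*(-24 - 20*I) + 64 - 60*I)/(l^4 + l^3*(-4 + 10*I) + l^2*(-21 - 40*I) + l*(100 + 40*I) - 100)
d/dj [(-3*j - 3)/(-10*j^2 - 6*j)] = 3*(-5*j^2 - 10*j - 3)/(2*j^2*(25*j^2 + 30*j + 9))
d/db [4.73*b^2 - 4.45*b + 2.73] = 9.46*b - 4.45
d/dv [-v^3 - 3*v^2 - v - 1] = -3*v^2 - 6*v - 1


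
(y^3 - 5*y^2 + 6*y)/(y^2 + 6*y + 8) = y*(y^2 - 5*y + 6)/(y^2 + 6*y + 8)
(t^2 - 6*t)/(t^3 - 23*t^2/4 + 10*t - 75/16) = 16*t*(t - 6)/(16*t^3 - 92*t^2 + 160*t - 75)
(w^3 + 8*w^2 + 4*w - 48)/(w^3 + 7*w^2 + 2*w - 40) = (w + 6)/(w + 5)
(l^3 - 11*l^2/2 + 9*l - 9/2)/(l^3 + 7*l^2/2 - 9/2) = (2*l^2 - 9*l + 9)/(2*l^2 + 9*l + 9)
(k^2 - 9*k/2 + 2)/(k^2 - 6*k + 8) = (k - 1/2)/(k - 2)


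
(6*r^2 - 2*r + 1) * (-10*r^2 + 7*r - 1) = -60*r^4 + 62*r^3 - 30*r^2 + 9*r - 1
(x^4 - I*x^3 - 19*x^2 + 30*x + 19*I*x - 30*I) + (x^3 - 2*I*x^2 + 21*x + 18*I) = x^4 + x^3 - I*x^3 - 19*x^2 - 2*I*x^2 + 51*x + 19*I*x - 12*I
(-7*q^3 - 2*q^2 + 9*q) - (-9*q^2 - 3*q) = -7*q^3 + 7*q^2 + 12*q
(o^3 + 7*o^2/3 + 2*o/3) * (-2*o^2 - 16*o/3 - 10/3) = -2*o^5 - 10*o^4 - 154*o^3/9 - 34*o^2/3 - 20*o/9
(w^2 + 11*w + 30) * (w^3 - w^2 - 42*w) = w^5 + 10*w^4 - 23*w^3 - 492*w^2 - 1260*w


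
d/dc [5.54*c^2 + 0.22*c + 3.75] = 11.08*c + 0.22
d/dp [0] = 0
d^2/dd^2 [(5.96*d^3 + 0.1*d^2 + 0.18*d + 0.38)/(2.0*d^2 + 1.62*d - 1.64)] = (5.6843418860808e-14*d^4 + 71.172448*d^3 - 83.919168*d^2 + 107.109696*d + 5.981712)/(8.0*d^6 + 19.44*d^5 - 3.9336*d^4 - 27.630072*d^3 + 3.225552*d^2 + 13.071456*d - 4.410944)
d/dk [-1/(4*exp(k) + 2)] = exp(k)/(2*exp(k) + 1)^2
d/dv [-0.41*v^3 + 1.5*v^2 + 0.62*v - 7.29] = -1.23*v^2 + 3.0*v + 0.62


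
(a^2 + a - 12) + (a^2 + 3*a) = 2*a^2 + 4*a - 12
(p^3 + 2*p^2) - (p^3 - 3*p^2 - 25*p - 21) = 5*p^2 + 25*p + 21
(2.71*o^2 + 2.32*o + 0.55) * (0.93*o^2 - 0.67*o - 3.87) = 2.5203*o^4 + 0.3419*o^3 - 11.5306*o^2 - 9.3469*o - 2.1285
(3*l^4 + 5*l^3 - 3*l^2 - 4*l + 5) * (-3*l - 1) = -9*l^5 - 18*l^4 + 4*l^3 + 15*l^2 - 11*l - 5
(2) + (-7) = -5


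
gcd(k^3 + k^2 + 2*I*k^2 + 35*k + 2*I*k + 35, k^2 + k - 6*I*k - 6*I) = k + 1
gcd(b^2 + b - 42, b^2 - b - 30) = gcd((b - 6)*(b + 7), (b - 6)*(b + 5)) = b - 6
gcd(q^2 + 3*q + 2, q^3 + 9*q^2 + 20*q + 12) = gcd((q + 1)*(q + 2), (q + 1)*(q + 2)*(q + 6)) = q^2 + 3*q + 2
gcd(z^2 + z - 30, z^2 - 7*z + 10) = z - 5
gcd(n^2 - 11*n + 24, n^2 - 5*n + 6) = n - 3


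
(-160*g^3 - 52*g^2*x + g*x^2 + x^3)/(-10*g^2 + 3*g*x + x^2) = (-32*g^2 - 4*g*x + x^2)/(-2*g + x)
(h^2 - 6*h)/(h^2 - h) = (h - 6)/(h - 1)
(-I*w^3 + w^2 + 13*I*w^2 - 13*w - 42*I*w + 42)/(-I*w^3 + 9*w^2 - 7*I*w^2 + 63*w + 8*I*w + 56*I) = (w^2 - 13*w + 42)/(w^2 + w*(7 + 8*I) + 56*I)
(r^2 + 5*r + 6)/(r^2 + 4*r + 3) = (r + 2)/(r + 1)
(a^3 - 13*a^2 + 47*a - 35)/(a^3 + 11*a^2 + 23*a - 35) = (a^2 - 12*a + 35)/(a^2 + 12*a + 35)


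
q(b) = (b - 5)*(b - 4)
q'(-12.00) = -33.00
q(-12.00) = 272.00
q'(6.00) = 3.00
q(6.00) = 2.00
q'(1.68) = -5.64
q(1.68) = 7.70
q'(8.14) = 7.28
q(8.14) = 13.00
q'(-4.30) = -17.60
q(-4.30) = 77.19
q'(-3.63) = -16.26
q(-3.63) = 65.85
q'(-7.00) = -23.00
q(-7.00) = 132.00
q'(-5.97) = -20.94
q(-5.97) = 109.37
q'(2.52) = -3.96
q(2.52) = 3.67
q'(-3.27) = -15.54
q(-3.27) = 60.12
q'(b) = 2*b - 9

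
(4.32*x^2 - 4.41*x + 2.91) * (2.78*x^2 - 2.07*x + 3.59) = 12.0096*x^4 - 21.2022*x^3 + 32.7273*x^2 - 21.8556*x + 10.4469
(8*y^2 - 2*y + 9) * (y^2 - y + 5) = 8*y^4 - 10*y^3 + 51*y^2 - 19*y + 45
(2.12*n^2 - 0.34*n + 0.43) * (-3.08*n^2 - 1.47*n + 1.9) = -6.5296*n^4 - 2.0692*n^3 + 3.2034*n^2 - 1.2781*n + 0.817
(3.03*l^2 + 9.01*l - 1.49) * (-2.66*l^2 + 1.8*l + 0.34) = -8.0598*l^4 - 18.5126*l^3 + 21.2116*l^2 + 0.3814*l - 0.5066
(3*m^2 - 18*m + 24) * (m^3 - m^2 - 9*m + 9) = 3*m^5 - 21*m^4 + 15*m^3 + 165*m^2 - 378*m + 216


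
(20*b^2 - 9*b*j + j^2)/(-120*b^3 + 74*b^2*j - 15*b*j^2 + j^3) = -1/(6*b - j)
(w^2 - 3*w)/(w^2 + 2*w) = (w - 3)/(w + 2)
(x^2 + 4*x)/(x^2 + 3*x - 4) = x/(x - 1)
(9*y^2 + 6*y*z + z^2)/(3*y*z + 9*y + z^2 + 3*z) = (3*y + z)/(z + 3)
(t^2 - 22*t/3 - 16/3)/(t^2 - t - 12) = (-t^2 + 22*t/3 + 16/3)/(-t^2 + t + 12)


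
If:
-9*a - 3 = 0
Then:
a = -1/3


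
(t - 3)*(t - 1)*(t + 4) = t^3 - 13*t + 12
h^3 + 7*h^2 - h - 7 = (h - 1)*(h + 1)*(h + 7)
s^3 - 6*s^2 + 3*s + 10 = (s - 5)*(s - 2)*(s + 1)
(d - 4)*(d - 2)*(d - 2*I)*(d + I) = d^4 - 6*d^3 - I*d^3 + 10*d^2 + 6*I*d^2 - 12*d - 8*I*d + 16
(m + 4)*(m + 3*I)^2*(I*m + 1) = I*m^4 - 5*m^3 + 4*I*m^3 - 20*m^2 - 3*I*m^2 - 9*m - 12*I*m - 36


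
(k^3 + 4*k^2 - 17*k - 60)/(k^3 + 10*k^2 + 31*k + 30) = (k - 4)/(k + 2)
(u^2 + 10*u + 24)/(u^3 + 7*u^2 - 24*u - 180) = (u + 4)/(u^2 + u - 30)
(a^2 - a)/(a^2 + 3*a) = (a - 1)/(a + 3)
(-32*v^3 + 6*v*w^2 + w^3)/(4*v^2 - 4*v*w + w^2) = (-16*v^2 - 8*v*w - w^2)/(2*v - w)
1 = 1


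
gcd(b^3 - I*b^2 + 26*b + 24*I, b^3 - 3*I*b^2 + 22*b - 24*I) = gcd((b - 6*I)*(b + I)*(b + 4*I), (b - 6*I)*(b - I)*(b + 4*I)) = b^2 - 2*I*b + 24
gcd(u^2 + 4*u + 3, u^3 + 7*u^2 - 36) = u + 3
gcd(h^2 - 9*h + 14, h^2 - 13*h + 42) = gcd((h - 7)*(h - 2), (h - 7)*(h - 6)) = h - 7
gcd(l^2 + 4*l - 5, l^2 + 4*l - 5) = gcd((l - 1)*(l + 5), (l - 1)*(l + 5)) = l^2 + 4*l - 5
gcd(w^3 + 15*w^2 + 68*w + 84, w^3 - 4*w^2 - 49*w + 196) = w + 7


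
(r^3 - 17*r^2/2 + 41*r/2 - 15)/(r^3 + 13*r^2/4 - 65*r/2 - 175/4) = 2*(2*r^2 - 7*r + 6)/(4*r^2 + 33*r + 35)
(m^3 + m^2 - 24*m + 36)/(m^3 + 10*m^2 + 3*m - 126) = (m - 2)/(m + 7)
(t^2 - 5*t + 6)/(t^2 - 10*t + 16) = (t - 3)/(t - 8)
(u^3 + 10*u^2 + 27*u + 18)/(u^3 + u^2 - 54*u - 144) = (u + 1)/(u - 8)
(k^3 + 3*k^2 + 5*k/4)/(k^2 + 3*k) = (k^2 + 3*k + 5/4)/(k + 3)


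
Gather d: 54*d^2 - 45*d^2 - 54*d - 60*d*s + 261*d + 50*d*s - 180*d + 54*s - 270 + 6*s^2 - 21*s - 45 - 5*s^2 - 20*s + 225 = 9*d^2 + d*(27 - 10*s) + s^2 + 13*s - 90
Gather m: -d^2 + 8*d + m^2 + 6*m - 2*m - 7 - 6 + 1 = -d^2 + 8*d + m^2 + 4*m - 12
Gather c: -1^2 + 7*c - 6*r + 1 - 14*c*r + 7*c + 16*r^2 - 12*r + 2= c*(14 - 14*r) + 16*r^2 - 18*r + 2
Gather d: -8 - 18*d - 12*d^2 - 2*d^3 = -2*d^3 - 12*d^2 - 18*d - 8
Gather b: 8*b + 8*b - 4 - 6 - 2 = 16*b - 12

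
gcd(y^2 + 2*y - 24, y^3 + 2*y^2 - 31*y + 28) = y - 4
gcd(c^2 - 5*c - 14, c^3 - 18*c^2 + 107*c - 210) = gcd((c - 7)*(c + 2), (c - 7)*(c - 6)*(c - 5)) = c - 7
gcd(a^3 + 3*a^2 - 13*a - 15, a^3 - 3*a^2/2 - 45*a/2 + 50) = a + 5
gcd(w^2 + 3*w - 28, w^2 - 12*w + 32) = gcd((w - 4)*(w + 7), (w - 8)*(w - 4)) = w - 4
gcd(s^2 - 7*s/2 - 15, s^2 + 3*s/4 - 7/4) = 1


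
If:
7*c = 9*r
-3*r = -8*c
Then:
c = 0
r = 0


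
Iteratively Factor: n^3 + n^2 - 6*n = (n + 3)*(n^2 - 2*n) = (n - 2)*(n + 3)*(n)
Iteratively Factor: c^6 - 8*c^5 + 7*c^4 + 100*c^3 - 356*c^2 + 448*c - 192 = (c - 1)*(c^5 - 7*c^4 + 100*c^2 - 256*c + 192) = (c - 4)*(c - 1)*(c^4 - 3*c^3 - 12*c^2 + 52*c - 48) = (c - 4)*(c - 2)*(c - 1)*(c^3 - c^2 - 14*c + 24) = (c - 4)*(c - 2)^2*(c - 1)*(c^2 + c - 12) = (c - 4)*(c - 2)^2*(c - 1)*(c + 4)*(c - 3)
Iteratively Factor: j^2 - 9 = (j + 3)*(j - 3)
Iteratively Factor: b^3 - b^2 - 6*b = (b + 2)*(b^2 - 3*b) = b*(b + 2)*(b - 3)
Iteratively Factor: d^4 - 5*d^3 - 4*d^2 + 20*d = (d + 2)*(d^3 - 7*d^2 + 10*d) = (d - 5)*(d + 2)*(d^2 - 2*d) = d*(d - 5)*(d + 2)*(d - 2)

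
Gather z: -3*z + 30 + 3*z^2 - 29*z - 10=3*z^2 - 32*z + 20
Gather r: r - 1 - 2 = r - 3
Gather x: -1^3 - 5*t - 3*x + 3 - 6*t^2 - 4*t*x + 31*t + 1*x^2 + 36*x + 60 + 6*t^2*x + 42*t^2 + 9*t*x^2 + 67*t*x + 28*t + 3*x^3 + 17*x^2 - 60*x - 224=36*t^2 + 54*t + 3*x^3 + x^2*(9*t + 18) + x*(6*t^2 + 63*t - 27) - 162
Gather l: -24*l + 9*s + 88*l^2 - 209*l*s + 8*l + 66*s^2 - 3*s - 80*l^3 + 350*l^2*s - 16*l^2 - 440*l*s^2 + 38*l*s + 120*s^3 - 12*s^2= -80*l^3 + l^2*(350*s + 72) + l*(-440*s^2 - 171*s - 16) + 120*s^3 + 54*s^2 + 6*s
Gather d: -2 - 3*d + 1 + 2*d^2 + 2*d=2*d^2 - d - 1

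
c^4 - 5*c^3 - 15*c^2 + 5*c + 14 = (c - 7)*(c - 1)*(c + 1)*(c + 2)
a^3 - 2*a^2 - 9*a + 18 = (a - 3)*(a - 2)*(a + 3)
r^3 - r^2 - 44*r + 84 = (r - 6)*(r - 2)*(r + 7)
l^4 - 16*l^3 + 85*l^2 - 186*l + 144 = (l - 8)*(l - 3)^2*(l - 2)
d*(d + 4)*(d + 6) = d^3 + 10*d^2 + 24*d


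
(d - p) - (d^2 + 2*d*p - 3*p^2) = -d^2 - 2*d*p + d + 3*p^2 - p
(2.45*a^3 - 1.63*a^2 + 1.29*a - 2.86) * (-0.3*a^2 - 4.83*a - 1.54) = -0.735*a^5 - 11.3445*a^4 + 3.7129*a^3 - 2.8625*a^2 + 11.8272*a + 4.4044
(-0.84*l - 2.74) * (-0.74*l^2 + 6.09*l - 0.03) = 0.6216*l^3 - 3.088*l^2 - 16.6614*l + 0.0822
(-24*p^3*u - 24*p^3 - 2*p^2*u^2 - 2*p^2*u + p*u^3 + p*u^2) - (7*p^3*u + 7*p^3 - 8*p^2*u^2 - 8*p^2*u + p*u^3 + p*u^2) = -31*p^3*u - 31*p^3 + 6*p^2*u^2 + 6*p^2*u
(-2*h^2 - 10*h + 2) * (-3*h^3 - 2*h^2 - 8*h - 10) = 6*h^5 + 34*h^4 + 30*h^3 + 96*h^2 + 84*h - 20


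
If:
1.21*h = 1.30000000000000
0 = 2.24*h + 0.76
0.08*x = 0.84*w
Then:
No Solution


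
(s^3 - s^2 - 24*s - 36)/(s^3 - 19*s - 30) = (s - 6)/(s - 5)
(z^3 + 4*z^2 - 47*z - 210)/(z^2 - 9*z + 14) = (z^2 + 11*z + 30)/(z - 2)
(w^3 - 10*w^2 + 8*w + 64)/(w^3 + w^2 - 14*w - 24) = (w - 8)/(w + 3)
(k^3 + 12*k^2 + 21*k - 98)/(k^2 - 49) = (k^2 + 5*k - 14)/(k - 7)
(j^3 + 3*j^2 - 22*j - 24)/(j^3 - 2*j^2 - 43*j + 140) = (j^2 + 7*j + 6)/(j^2 + 2*j - 35)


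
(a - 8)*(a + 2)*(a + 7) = a^3 + a^2 - 58*a - 112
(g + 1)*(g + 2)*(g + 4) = g^3 + 7*g^2 + 14*g + 8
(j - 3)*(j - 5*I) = j^2 - 3*j - 5*I*j + 15*I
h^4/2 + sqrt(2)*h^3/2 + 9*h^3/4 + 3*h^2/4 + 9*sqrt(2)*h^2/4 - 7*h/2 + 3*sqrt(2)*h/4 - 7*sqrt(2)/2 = (h/2 + 1)*(h - 1)*(h + 7/2)*(h + sqrt(2))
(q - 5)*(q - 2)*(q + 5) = q^3 - 2*q^2 - 25*q + 50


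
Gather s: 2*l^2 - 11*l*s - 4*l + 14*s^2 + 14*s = 2*l^2 - 4*l + 14*s^2 + s*(14 - 11*l)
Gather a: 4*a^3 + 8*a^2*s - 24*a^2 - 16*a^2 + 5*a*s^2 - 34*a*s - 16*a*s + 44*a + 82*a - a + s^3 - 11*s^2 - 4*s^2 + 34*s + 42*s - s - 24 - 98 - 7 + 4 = 4*a^3 + a^2*(8*s - 40) + a*(5*s^2 - 50*s + 125) + s^3 - 15*s^2 + 75*s - 125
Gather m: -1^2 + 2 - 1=0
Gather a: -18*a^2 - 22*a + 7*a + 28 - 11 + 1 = -18*a^2 - 15*a + 18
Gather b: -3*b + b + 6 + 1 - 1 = 6 - 2*b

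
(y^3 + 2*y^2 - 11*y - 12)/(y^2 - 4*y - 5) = (y^2 + y - 12)/(y - 5)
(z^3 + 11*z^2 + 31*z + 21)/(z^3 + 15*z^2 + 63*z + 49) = (z + 3)/(z + 7)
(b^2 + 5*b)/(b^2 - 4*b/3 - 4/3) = 3*b*(b + 5)/(3*b^2 - 4*b - 4)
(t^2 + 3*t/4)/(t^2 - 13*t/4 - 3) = t/(t - 4)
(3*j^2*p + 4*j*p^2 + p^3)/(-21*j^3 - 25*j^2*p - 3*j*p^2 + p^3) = p/(-7*j + p)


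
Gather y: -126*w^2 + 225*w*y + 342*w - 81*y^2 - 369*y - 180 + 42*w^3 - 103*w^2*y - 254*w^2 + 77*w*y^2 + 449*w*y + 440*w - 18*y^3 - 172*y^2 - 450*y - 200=42*w^3 - 380*w^2 + 782*w - 18*y^3 + y^2*(77*w - 253) + y*(-103*w^2 + 674*w - 819) - 380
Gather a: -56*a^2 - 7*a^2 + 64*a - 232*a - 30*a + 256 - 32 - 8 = -63*a^2 - 198*a + 216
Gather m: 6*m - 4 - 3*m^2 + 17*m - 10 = -3*m^2 + 23*m - 14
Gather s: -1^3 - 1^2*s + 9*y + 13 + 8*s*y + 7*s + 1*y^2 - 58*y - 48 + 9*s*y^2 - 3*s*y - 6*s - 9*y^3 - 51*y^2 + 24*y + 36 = s*(9*y^2 + 5*y) - 9*y^3 - 50*y^2 - 25*y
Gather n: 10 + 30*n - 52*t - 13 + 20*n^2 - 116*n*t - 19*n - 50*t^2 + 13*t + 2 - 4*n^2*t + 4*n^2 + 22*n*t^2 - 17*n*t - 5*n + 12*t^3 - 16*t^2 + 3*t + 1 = n^2*(24 - 4*t) + n*(22*t^2 - 133*t + 6) + 12*t^3 - 66*t^2 - 36*t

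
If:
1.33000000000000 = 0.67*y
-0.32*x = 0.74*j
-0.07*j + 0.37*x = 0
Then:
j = 0.00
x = 0.00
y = 1.99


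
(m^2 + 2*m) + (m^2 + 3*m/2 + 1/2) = 2*m^2 + 7*m/2 + 1/2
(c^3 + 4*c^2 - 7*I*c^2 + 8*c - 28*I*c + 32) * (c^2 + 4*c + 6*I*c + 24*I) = c^5 + 8*c^4 - I*c^4 + 66*c^3 - 8*I*c^3 + 400*c^2 + 32*I*c^2 + 800*c + 384*I*c + 768*I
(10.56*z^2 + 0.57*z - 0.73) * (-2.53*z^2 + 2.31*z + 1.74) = -26.7168*z^4 + 22.9515*z^3 + 21.538*z^2 - 0.6945*z - 1.2702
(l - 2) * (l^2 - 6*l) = l^3 - 8*l^2 + 12*l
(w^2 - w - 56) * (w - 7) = w^3 - 8*w^2 - 49*w + 392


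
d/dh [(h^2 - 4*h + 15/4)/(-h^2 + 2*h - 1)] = (7 - 4*h)/(2*(h^3 - 3*h^2 + 3*h - 1))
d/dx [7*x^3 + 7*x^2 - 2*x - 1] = 21*x^2 + 14*x - 2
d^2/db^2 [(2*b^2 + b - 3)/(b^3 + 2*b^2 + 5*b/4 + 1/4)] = 16*(4*b^4 + 2*b^3 - 42*b^2 - 66*b - 27)/(16*b^7 + 80*b^6 + 168*b^5 + 192*b^4 + 129*b^3 + 51*b^2 + 11*b + 1)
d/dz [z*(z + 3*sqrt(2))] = 2*z + 3*sqrt(2)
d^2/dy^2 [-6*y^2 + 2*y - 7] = -12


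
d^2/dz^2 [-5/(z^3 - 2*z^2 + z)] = 10*(-6*z^2 + 4*z - 1)/(z^3*(z^4 - 4*z^3 + 6*z^2 - 4*z + 1))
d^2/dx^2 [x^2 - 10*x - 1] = 2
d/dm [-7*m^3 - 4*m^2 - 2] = m*(-21*m - 8)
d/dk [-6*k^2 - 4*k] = -12*k - 4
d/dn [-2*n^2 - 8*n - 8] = -4*n - 8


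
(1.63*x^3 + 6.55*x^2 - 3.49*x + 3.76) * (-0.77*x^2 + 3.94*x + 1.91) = -1.2551*x^5 + 1.3787*x^4 + 31.6076*x^3 - 4.1353*x^2 + 8.1485*x + 7.1816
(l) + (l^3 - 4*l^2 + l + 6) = l^3 - 4*l^2 + 2*l + 6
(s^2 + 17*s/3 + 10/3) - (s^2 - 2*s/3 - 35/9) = 19*s/3 + 65/9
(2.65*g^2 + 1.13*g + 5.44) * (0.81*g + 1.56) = 2.1465*g^3 + 5.0493*g^2 + 6.1692*g + 8.4864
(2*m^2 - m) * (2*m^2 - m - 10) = 4*m^4 - 4*m^3 - 19*m^2 + 10*m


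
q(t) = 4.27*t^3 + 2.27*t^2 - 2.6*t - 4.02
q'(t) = 12.81*t^2 + 4.54*t - 2.6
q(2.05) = 36.98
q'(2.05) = 60.54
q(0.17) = -4.38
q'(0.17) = -1.46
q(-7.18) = -1448.85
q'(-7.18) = 625.19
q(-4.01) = -232.43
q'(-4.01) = 185.18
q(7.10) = 1620.23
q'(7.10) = 675.39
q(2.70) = 89.55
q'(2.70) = 103.04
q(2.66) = 85.49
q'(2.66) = 100.11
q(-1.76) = -15.69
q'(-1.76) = 29.09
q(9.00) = 3269.28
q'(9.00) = 1075.87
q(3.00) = 123.90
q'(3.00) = 126.31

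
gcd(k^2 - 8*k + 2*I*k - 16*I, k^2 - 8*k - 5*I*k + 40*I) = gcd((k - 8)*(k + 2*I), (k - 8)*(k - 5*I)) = k - 8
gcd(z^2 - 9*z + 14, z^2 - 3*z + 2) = z - 2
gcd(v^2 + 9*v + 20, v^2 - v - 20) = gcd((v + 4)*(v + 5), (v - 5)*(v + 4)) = v + 4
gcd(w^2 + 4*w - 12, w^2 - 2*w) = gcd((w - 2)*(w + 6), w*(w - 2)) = w - 2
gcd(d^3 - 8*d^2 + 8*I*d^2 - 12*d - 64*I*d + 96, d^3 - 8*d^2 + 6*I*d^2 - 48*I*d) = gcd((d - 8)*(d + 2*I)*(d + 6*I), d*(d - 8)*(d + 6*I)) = d^2 + d*(-8 + 6*I) - 48*I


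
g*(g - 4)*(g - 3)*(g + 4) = g^4 - 3*g^3 - 16*g^2 + 48*g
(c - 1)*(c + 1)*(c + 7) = c^3 + 7*c^2 - c - 7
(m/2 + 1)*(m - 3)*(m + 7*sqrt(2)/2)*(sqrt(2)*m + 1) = sqrt(2)*m^4/2 - sqrt(2)*m^3/2 + 4*m^3 - 4*m^2 - 5*sqrt(2)*m^2/4 - 24*m - 7*sqrt(2)*m/4 - 21*sqrt(2)/2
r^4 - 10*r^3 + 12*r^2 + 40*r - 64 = (r - 8)*(r - 2)^2*(r + 2)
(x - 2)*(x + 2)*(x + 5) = x^3 + 5*x^2 - 4*x - 20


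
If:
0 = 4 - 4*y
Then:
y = 1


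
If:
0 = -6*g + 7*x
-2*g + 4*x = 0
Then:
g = 0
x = 0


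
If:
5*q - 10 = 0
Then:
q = 2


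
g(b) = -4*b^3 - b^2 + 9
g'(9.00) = -990.00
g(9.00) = -2988.00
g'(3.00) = -114.00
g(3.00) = -108.00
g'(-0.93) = -8.52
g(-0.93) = 11.35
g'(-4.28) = -211.26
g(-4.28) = 304.29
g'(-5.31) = -327.73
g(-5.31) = 579.69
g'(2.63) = -88.26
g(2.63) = -70.68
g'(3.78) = -179.02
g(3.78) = -221.33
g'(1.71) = -38.51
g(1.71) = -13.92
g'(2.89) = -106.01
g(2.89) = -95.90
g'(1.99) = -51.50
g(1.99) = -26.48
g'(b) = -12*b^2 - 2*b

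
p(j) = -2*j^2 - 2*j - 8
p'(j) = -4*j - 2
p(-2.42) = -14.87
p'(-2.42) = 7.68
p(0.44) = -9.27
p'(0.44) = -3.76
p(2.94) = -31.17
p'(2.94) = -13.76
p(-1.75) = -10.62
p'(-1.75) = 5.00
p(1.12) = -12.75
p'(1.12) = -6.48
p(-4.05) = -32.70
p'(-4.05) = 14.20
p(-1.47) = -9.38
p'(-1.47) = 3.88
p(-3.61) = -26.84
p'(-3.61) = 12.44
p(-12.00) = -272.00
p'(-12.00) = 46.00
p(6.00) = -92.00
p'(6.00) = -26.00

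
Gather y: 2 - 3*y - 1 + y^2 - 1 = y^2 - 3*y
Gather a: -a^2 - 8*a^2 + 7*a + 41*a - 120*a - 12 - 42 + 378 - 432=-9*a^2 - 72*a - 108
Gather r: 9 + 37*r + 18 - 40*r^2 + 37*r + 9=-40*r^2 + 74*r + 36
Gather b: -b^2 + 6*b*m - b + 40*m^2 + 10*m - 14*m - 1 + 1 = -b^2 + b*(6*m - 1) + 40*m^2 - 4*m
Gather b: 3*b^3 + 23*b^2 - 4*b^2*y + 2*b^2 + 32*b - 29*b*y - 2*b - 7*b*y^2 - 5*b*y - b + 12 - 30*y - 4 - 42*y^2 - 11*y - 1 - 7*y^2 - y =3*b^3 + b^2*(25 - 4*y) + b*(-7*y^2 - 34*y + 29) - 49*y^2 - 42*y + 7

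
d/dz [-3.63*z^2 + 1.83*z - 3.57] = 1.83 - 7.26*z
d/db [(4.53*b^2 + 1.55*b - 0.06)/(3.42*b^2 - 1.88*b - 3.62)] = (-13.8174*b^2 - 32.3868*b - 5.7238)/(11.6964*b^4 - 12.8592*b^3 - 21.2264*b^2 + 13.6112*b + 13.1044)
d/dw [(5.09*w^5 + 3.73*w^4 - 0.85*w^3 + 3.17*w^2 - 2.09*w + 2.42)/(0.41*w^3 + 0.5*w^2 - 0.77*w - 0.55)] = (4.1738*w^7 + 9.1643*w^6 - 11.9472*w^5 - 24.3385*w^4 - 5.1832*w^3 - 2.97*w^2 - 5.907*w + 3.0129)/(0.1681*w^6 + 0.41*w^5 - 0.3814*w^4 - 1.221*w^3 + 0.0428999999999999*w^2 + 0.847*w + 0.3025)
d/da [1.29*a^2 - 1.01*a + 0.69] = 2.58*a - 1.01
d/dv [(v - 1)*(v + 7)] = 2*v + 6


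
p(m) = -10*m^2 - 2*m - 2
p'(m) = -20*m - 2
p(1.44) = -25.62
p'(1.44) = -30.80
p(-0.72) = -5.74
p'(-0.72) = 12.40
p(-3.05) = -88.92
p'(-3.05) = 59.00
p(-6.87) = -460.23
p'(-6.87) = 135.40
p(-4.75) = -218.12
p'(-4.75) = 93.00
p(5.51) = -316.62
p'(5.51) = -112.20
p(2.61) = -75.34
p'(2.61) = -54.20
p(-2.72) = -70.54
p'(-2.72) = 52.40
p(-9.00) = -794.00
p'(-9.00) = 178.00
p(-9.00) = -794.00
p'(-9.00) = 178.00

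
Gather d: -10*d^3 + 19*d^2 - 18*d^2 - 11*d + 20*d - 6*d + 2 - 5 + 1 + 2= -10*d^3 + d^2 + 3*d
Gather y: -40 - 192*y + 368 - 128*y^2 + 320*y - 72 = -128*y^2 + 128*y + 256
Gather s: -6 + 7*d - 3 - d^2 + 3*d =-d^2 + 10*d - 9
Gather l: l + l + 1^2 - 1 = 2*l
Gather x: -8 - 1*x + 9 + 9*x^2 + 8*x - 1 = 9*x^2 + 7*x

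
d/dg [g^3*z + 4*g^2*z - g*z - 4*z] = z*(3*g^2 + 8*g - 1)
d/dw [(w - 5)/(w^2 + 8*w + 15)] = (w^2 + 8*w - 2*(w - 5)*(w + 4) + 15)/(w^2 + 8*w + 15)^2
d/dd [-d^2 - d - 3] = -2*d - 1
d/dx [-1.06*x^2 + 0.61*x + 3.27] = 0.61 - 2.12*x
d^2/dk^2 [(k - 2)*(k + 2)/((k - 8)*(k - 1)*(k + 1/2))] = 4*(4*k^6 - 138*k^4 + 1095*k^3 - 3228*k^2 + 1620*k - 676)/(8*k^9 - 204*k^8 + 1818*k^7 - 6245*k^6 + 4731*k^5 + 5109*k^4 - 4985*k^3 - 2088*k^2 + 1344*k + 512)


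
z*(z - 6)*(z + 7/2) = z^3 - 5*z^2/2 - 21*z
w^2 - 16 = (w - 4)*(w + 4)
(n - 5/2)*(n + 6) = n^2 + 7*n/2 - 15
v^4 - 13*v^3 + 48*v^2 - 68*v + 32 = (v - 8)*(v - 2)^2*(v - 1)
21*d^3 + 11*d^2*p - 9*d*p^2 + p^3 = (-7*d + p)*(-3*d + p)*(d + p)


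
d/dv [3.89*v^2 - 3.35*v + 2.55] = 7.78*v - 3.35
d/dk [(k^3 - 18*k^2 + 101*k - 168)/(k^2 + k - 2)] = (k^4 + 2*k^3 - 125*k^2 + 408*k - 34)/(k^4 + 2*k^3 - 3*k^2 - 4*k + 4)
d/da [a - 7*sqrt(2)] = 1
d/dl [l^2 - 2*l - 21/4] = 2*l - 2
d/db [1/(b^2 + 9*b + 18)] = (-2*b - 9)/(b^2 + 9*b + 18)^2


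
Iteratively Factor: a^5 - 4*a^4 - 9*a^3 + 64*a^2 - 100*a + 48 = (a - 2)*(a^4 - 2*a^3 - 13*a^2 + 38*a - 24) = (a - 3)*(a - 2)*(a^3 + a^2 - 10*a + 8) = (a - 3)*(a - 2)*(a - 1)*(a^2 + 2*a - 8) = (a - 3)*(a - 2)^2*(a - 1)*(a + 4)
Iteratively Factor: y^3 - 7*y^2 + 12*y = (y - 4)*(y^2 - 3*y) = (y - 4)*(y - 3)*(y)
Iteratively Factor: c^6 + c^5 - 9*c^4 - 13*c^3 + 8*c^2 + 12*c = (c)*(c^5 + c^4 - 9*c^3 - 13*c^2 + 8*c + 12) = c*(c + 2)*(c^4 - c^3 - 7*c^2 + c + 6) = c*(c - 3)*(c + 2)*(c^3 + 2*c^2 - c - 2) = c*(c - 3)*(c + 1)*(c + 2)*(c^2 + c - 2) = c*(c - 3)*(c - 1)*(c + 1)*(c + 2)*(c + 2)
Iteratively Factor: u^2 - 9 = (u + 3)*(u - 3)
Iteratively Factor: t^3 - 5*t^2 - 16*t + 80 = (t - 4)*(t^2 - t - 20) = (t - 5)*(t - 4)*(t + 4)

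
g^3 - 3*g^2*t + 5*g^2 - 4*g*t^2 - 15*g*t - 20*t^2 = (g + 5)*(g - 4*t)*(g + t)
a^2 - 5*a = a*(a - 5)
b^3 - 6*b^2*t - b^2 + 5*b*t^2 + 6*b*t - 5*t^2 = (b - 1)*(b - 5*t)*(b - t)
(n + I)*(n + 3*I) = n^2 + 4*I*n - 3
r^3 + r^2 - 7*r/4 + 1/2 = (r - 1/2)^2*(r + 2)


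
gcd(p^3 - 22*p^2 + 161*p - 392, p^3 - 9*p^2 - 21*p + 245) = p^2 - 14*p + 49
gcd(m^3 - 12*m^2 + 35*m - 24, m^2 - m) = m - 1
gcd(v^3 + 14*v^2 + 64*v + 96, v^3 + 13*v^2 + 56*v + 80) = v^2 + 8*v + 16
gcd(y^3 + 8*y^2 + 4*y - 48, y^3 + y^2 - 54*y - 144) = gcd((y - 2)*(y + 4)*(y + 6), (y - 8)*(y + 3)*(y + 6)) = y + 6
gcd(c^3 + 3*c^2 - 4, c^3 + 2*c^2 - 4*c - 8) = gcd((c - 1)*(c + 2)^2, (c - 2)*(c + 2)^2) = c^2 + 4*c + 4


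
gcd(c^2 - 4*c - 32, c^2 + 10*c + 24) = c + 4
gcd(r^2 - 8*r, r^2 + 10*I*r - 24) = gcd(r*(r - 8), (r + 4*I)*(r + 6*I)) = 1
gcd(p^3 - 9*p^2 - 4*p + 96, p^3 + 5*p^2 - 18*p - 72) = p^2 - p - 12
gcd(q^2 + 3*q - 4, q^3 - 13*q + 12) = q^2 + 3*q - 4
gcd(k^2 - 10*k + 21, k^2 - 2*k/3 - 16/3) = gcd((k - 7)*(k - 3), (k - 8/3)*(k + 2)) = 1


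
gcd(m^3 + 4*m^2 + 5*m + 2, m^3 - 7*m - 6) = m^2 + 3*m + 2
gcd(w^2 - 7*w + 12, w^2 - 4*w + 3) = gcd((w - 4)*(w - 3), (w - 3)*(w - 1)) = w - 3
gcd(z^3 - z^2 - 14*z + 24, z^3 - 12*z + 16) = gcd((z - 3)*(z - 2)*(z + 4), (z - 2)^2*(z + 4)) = z^2 + 2*z - 8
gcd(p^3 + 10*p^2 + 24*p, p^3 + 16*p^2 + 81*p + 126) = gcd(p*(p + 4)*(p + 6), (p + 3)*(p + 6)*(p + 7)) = p + 6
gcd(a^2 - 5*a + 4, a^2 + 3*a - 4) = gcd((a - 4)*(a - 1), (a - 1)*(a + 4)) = a - 1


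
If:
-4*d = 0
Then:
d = 0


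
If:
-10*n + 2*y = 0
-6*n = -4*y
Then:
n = 0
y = 0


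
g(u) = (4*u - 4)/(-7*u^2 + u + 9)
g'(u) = (4*u - 4)*(14*u - 1)/(-7*u^2 + u + 9)^2 + 4/(-7*u^2 + u + 9) = 4*(-7*u^2 + u + (u - 1)*(14*u - 1) + 9)/(-7*u^2 + u + 9)^2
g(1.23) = -2.55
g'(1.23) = 103.85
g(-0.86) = -2.51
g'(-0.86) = 12.40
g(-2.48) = 0.38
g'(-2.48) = 0.26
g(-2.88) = 0.30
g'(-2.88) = 0.16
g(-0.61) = -1.11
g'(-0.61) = 2.53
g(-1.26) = 2.68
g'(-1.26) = 13.62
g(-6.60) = 0.10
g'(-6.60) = 0.02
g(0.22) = -0.35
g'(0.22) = 0.37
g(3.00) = -0.16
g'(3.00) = 0.05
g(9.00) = -0.06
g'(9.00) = 0.01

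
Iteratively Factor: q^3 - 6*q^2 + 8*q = (q)*(q^2 - 6*q + 8) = q*(q - 4)*(q - 2)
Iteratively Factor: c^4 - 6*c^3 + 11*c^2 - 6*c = (c - 1)*(c^3 - 5*c^2 + 6*c) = c*(c - 1)*(c^2 - 5*c + 6) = c*(c - 2)*(c - 1)*(c - 3)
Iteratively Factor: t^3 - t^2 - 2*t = (t + 1)*(t^2 - 2*t) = (t - 2)*(t + 1)*(t)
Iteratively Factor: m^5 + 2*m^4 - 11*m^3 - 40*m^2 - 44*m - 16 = (m - 4)*(m^4 + 6*m^3 + 13*m^2 + 12*m + 4) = (m - 4)*(m + 1)*(m^3 + 5*m^2 + 8*m + 4) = (m - 4)*(m + 1)*(m + 2)*(m^2 + 3*m + 2) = (m - 4)*(m + 1)^2*(m + 2)*(m + 2)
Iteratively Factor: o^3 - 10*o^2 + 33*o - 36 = (o - 4)*(o^2 - 6*o + 9) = (o - 4)*(o - 3)*(o - 3)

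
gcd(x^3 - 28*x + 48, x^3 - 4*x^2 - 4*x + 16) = x^2 - 6*x + 8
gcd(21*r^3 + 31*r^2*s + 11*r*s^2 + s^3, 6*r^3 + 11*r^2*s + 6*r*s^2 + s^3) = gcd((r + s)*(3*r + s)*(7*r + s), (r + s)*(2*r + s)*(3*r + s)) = 3*r^2 + 4*r*s + s^2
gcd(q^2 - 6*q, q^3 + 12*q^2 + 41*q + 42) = 1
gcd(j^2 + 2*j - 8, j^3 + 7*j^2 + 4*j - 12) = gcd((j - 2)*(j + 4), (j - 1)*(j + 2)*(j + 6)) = 1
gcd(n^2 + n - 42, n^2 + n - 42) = n^2 + n - 42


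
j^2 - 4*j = j*(j - 4)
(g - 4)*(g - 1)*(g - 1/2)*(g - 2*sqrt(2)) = g^4 - 11*g^3/2 - 2*sqrt(2)*g^3 + 13*g^2/2 + 11*sqrt(2)*g^2 - 13*sqrt(2)*g - 2*g + 4*sqrt(2)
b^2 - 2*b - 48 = (b - 8)*(b + 6)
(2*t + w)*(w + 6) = 2*t*w + 12*t + w^2 + 6*w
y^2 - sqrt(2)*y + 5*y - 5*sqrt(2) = (y + 5)*(y - sqrt(2))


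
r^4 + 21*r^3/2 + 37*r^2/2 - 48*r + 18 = (r - 1)*(r - 1/2)*(r + 6)^2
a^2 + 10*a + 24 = (a + 4)*(a + 6)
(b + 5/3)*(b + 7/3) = b^2 + 4*b + 35/9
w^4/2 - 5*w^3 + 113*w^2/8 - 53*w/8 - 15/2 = (w/2 + 1/4)*(w - 5)*(w - 4)*(w - 3/2)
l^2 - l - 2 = (l - 2)*(l + 1)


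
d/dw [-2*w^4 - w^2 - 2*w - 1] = -8*w^3 - 2*w - 2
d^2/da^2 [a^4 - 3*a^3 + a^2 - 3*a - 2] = 12*a^2 - 18*a + 2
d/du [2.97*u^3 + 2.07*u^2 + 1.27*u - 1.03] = 8.91*u^2 + 4.14*u + 1.27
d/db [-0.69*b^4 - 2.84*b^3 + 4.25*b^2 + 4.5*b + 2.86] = -2.76*b^3 - 8.52*b^2 + 8.5*b + 4.5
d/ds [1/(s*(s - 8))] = 2*(4 - s)/(s^2*(s^2 - 16*s + 64))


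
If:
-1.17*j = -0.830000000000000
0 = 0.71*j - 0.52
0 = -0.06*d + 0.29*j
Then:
No Solution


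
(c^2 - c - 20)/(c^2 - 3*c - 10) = (c + 4)/(c + 2)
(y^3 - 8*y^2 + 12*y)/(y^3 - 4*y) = (y - 6)/(y + 2)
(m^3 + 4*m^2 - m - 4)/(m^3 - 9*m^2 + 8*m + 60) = (m^3 + 4*m^2 - m - 4)/(m^3 - 9*m^2 + 8*m + 60)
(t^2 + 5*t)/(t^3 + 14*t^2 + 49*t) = (t + 5)/(t^2 + 14*t + 49)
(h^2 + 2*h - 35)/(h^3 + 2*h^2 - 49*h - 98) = (h - 5)/(h^2 - 5*h - 14)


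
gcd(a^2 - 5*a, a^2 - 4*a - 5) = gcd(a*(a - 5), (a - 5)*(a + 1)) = a - 5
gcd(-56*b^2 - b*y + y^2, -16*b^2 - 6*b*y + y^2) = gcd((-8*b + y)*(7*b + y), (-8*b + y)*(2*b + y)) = -8*b + y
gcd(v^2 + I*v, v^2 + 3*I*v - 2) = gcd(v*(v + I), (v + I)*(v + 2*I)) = v + I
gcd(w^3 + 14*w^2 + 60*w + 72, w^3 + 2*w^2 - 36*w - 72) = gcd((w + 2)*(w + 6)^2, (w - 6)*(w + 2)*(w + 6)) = w^2 + 8*w + 12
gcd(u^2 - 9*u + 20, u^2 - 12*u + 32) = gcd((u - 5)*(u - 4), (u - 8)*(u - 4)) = u - 4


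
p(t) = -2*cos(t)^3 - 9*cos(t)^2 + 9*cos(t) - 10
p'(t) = 6*sin(t)*cos(t)^2 + 18*sin(t)*cos(t) - 9*sin(t) = 3*(6*cos(t) + cos(2*t) - 2)*sin(t)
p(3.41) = -25.25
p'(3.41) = 5.51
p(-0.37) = -11.05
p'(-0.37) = -4.70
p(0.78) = -8.87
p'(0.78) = 4.80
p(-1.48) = -9.26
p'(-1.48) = 7.29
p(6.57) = -11.41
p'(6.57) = 3.90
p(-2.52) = -22.19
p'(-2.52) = 11.45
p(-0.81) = -8.73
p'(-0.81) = -4.54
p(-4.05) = -18.47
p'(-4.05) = -14.04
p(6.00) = -11.43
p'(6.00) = -3.86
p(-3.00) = -25.79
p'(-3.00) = 2.95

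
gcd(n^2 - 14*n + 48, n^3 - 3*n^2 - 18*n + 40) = 1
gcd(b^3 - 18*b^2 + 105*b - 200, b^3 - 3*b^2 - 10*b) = b - 5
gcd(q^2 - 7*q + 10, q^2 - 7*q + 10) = q^2 - 7*q + 10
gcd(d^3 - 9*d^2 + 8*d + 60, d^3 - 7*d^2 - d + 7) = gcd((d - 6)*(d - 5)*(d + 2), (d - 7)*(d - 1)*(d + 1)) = 1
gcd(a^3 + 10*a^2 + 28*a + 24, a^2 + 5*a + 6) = a + 2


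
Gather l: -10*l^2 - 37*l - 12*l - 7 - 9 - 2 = -10*l^2 - 49*l - 18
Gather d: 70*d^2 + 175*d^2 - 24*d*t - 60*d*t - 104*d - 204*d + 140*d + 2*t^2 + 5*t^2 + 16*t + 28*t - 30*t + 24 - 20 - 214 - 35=245*d^2 + d*(-84*t - 168) + 7*t^2 + 14*t - 245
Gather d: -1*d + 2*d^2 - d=2*d^2 - 2*d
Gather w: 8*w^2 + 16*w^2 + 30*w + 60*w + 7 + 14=24*w^2 + 90*w + 21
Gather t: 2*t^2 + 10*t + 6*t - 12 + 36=2*t^2 + 16*t + 24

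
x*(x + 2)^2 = x^3 + 4*x^2 + 4*x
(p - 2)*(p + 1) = p^2 - p - 2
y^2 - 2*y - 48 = (y - 8)*(y + 6)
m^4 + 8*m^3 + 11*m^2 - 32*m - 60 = (m - 2)*(m + 2)*(m + 3)*(m + 5)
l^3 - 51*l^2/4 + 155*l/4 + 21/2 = (l - 7)*(l - 6)*(l + 1/4)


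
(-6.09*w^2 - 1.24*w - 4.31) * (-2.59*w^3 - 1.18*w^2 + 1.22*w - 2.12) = 15.7731*w^5 + 10.3978*w^4 + 5.1963*w^3 + 16.4838*w^2 - 2.6294*w + 9.1372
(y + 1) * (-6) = -6*y - 6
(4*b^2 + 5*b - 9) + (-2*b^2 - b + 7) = 2*b^2 + 4*b - 2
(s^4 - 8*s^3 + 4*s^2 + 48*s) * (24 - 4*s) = -4*s^5 + 56*s^4 - 208*s^3 - 96*s^2 + 1152*s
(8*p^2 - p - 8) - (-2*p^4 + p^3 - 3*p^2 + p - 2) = 2*p^4 - p^3 + 11*p^2 - 2*p - 6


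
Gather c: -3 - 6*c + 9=6 - 6*c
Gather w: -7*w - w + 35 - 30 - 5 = -8*w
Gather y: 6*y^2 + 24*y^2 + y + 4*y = 30*y^2 + 5*y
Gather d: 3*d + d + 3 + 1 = 4*d + 4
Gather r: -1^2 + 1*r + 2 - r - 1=0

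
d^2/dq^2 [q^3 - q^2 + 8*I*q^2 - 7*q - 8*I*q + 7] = 6*q - 2 + 16*I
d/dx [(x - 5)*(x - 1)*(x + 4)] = 3*x^2 - 4*x - 19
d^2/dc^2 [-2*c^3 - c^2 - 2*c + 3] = -12*c - 2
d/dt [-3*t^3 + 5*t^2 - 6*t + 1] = -9*t^2 + 10*t - 6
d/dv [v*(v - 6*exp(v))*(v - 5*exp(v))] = -11*v^2*exp(v) + 3*v^2 + 60*v*exp(2*v) - 22*v*exp(v) + 30*exp(2*v)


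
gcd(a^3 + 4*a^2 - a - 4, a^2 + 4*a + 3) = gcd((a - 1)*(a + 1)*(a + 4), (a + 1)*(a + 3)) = a + 1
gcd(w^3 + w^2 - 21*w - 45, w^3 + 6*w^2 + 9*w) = w^2 + 6*w + 9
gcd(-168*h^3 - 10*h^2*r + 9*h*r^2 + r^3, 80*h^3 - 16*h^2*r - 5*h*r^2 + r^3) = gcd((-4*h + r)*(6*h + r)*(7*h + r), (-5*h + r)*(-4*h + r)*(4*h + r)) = -4*h + r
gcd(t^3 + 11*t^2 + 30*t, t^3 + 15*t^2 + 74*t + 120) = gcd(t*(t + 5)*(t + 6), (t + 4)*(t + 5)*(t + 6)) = t^2 + 11*t + 30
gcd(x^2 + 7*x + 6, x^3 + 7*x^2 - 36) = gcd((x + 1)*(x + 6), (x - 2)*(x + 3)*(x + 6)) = x + 6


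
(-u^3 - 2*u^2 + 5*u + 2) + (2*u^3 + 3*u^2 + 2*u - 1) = u^3 + u^2 + 7*u + 1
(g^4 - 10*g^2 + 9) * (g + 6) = g^5 + 6*g^4 - 10*g^3 - 60*g^2 + 9*g + 54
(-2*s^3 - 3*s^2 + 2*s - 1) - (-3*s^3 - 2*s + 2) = s^3 - 3*s^2 + 4*s - 3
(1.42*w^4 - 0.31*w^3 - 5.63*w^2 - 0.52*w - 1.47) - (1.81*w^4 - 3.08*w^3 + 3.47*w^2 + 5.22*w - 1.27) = -0.39*w^4 + 2.77*w^3 - 9.1*w^2 - 5.74*w - 0.2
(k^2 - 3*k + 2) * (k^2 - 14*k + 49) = k^4 - 17*k^3 + 93*k^2 - 175*k + 98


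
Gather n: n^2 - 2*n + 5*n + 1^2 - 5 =n^2 + 3*n - 4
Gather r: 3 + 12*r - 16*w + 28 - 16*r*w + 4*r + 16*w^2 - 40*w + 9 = r*(16 - 16*w) + 16*w^2 - 56*w + 40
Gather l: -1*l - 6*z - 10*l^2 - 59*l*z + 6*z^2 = -10*l^2 + l*(-59*z - 1) + 6*z^2 - 6*z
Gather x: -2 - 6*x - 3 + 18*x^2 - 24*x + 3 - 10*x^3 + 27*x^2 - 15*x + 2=-10*x^3 + 45*x^2 - 45*x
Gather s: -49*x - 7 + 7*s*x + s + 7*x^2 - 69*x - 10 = s*(7*x + 1) + 7*x^2 - 118*x - 17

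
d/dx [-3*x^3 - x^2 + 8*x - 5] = -9*x^2 - 2*x + 8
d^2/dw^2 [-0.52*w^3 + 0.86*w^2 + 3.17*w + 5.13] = 1.72 - 3.12*w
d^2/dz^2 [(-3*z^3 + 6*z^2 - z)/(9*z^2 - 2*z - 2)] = 2*(-39*z^3 + 288*z^2 - 90*z + 28)/(729*z^6 - 486*z^5 - 378*z^4 + 208*z^3 + 84*z^2 - 24*z - 8)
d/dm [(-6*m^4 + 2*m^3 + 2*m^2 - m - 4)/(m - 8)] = 2*(-9*m^4 + 98*m^3 - 23*m^2 - 16*m + 6)/(m^2 - 16*m + 64)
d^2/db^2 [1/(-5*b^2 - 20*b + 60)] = 2*(b^2 + 4*b - 4*(b + 2)^2 - 12)/(5*(b^2 + 4*b - 12)^3)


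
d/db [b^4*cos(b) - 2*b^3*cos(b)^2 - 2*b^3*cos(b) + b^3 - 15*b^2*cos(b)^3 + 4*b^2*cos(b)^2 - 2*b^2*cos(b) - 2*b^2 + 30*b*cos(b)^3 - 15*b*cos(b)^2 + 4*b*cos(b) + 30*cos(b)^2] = -b^4*sin(b) + 2*b^3*sin(b) + 2*b^3*sin(2*b) + 4*b^3*cos(b) + 53*b^2*sin(b)/4 - 4*b^2*sin(2*b) + 45*b^2*sin(3*b)/4 - 6*b^2*cos(b) - 3*b^2*cos(2*b) - 53*b*sin(b)/2 + 15*b*sin(2*b) - 45*b*sin(3*b)/2 - 53*b*cos(b)/2 + 4*b*cos(2*b) - 15*b*cos(3*b)/2 - 30*sin(2*b) + 53*cos(b)/2 - 15*cos(2*b)/2 + 15*cos(3*b)/2 - 15/2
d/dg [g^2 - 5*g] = 2*g - 5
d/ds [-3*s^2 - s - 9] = -6*s - 1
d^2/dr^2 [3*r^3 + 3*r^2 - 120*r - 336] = 18*r + 6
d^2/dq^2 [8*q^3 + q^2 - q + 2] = 48*q + 2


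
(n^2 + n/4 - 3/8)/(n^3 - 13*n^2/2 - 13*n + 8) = (n + 3/4)/(n^2 - 6*n - 16)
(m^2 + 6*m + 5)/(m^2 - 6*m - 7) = (m + 5)/(m - 7)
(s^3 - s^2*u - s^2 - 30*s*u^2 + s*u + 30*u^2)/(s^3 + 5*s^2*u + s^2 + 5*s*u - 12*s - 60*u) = (s^2 - 6*s*u - s + 6*u)/(s^2 + s - 12)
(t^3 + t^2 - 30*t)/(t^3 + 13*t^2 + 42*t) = (t - 5)/(t + 7)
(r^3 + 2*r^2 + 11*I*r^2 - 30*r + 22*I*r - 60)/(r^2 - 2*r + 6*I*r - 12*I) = (r^2 + r*(2 + 5*I) + 10*I)/(r - 2)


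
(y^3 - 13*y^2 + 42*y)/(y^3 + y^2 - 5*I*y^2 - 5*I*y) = (y^2 - 13*y + 42)/(y^2 + y - 5*I*y - 5*I)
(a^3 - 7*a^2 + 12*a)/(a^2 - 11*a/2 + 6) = 2*a*(a - 3)/(2*a - 3)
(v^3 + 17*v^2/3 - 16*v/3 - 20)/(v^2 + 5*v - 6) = (3*v^2 - v - 10)/(3*(v - 1))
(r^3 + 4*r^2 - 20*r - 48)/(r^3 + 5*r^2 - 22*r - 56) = (r + 6)/(r + 7)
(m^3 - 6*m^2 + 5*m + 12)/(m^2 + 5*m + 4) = (m^2 - 7*m + 12)/(m + 4)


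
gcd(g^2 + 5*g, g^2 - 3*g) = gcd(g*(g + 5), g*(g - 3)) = g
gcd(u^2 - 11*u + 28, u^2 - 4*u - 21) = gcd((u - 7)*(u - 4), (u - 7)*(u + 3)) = u - 7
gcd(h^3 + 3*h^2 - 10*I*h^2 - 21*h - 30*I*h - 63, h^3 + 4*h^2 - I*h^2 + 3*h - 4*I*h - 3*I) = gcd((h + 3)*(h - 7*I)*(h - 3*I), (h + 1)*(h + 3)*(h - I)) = h + 3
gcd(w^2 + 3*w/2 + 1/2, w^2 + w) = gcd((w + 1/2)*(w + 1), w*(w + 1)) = w + 1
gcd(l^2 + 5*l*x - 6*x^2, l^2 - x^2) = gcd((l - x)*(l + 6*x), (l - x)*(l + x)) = -l + x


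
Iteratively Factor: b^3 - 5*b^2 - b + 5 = (b - 5)*(b^2 - 1) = (b - 5)*(b + 1)*(b - 1)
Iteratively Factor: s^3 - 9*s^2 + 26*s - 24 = (s - 3)*(s^2 - 6*s + 8) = (s - 3)*(s - 2)*(s - 4)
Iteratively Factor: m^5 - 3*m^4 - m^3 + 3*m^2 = (m - 3)*(m^4 - m^2) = m*(m - 3)*(m^3 - m) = m*(m - 3)*(m - 1)*(m^2 + m) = m^2*(m - 3)*(m - 1)*(m + 1)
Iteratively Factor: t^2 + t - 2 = (t - 1)*(t + 2)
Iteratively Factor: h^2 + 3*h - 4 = (h - 1)*(h + 4)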